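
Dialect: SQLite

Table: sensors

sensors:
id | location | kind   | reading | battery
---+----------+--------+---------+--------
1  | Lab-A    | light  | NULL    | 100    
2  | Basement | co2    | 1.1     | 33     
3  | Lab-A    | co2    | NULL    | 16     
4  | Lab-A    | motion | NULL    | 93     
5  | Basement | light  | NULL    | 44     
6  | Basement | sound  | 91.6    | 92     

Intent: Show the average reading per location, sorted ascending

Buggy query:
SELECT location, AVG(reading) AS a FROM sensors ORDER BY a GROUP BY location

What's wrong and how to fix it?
Bug: GROUP BY must precede ORDER BY

Fix: Reorder: SELECT … FROM … GROUP BY … ORDER BY …

Corrected query:
SELECT location, AVG(reading) AS a FROM sensors GROUP BY location ORDER BY a

Result:
location | a    
---------+------
Lab-A    | NULL 
Basement | 46.35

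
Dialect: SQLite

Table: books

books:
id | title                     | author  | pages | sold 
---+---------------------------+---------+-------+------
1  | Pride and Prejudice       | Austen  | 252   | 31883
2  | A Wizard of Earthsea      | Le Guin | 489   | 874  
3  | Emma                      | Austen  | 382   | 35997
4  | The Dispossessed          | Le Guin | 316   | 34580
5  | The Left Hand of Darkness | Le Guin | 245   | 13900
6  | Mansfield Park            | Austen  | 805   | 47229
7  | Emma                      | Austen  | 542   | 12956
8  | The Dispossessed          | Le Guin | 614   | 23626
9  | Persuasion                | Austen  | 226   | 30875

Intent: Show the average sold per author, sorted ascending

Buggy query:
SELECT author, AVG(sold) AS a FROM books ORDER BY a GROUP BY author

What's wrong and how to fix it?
Bug: GROUP BY must precede ORDER BY

Fix: Move ORDER BY to the end, after GROUP BY

Corrected query:
SELECT author, AVG(sold) AS a FROM books GROUP BY author ORDER BY a

Result:
author  | a    
--------+------
Le Guin | 18245
Austen  | 31788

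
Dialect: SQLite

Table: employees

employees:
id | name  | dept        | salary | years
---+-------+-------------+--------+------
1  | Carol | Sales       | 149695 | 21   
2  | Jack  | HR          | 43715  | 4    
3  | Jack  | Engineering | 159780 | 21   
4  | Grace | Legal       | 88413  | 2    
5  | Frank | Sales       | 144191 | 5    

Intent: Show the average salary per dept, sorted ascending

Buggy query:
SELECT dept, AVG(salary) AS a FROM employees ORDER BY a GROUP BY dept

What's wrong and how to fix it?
Bug: GROUP BY must precede ORDER BY

Fix: Reorder: SELECT … FROM … GROUP BY … ORDER BY …

Corrected query:
SELECT dept, AVG(salary) AS a FROM employees GROUP BY dept ORDER BY a

Result:
dept        | a     
------------+-------
HR          | 43715 
Legal       | 88413 
Sales       | 146943
Engineering | 159780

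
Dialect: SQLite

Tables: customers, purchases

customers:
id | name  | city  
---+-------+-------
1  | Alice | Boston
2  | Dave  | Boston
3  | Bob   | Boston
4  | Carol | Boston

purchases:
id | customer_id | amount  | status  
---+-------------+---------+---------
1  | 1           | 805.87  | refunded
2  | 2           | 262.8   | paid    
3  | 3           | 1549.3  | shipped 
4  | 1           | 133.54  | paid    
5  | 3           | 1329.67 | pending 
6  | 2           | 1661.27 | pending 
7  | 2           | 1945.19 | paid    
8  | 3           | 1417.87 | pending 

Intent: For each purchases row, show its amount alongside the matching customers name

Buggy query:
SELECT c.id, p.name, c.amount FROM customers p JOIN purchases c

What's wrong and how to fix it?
Bug: JOIN with no ON clause produces a cartesian product; every purchases row pairs with every customers row

Fix: Add ON c.customer_id = p.id to the JOIN

Corrected query:
SELECT c.id, p.name, c.amount FROM customers p JOIN purchases c ON c.customer_id = p.id

Result:
id | name  | amount 
---+-------+--------
1  | Alice | 805.87 
2  | Dave  | 262.8  
3  | Bob   | 1549.3 
4  | Alice | 133.54 
5  | Bob   | 1329.67
6  | Dave  | 1661.27
7  | Dave  | 1945.19
8  | Bob   | 1417.87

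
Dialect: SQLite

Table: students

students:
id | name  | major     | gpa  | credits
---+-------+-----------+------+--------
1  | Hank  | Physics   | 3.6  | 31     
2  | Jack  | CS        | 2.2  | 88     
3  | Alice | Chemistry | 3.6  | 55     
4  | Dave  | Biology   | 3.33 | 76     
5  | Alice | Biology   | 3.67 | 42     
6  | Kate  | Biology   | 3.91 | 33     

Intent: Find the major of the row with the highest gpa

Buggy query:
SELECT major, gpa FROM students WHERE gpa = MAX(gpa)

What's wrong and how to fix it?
Bug: MAX(gpa) is an aggregate and cannot be used directly in WHERE

Fix: Use a subquery: WHERE gpa = (SELECT MAX(gpa) FROM students)

Corrected query:
SELECT major, gpa FROM students WHERE gpa = (SELECT MAX(gpa) FROM students)

Result:
major   | gpa 
--------+-----
Biology | 3.91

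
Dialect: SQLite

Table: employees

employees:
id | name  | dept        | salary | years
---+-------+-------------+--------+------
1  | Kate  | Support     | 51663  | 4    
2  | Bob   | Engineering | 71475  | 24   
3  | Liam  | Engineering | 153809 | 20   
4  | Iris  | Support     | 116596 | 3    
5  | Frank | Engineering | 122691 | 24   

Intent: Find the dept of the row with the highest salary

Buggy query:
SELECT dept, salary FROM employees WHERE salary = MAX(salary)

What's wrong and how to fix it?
Bug: WHERE is evaluated per row; an aggregate over the whole table isn't defined there

Fix: Use a subquery: WHERE salary = (SELECT MAX(salary) FROM employees)

Corrected query:
SELECT dept, salary FROM employees WHERE salary = (SELECT MAX(salary) FROM employees)

Result:
dept        | salary
------------+-------
Engineering | 153809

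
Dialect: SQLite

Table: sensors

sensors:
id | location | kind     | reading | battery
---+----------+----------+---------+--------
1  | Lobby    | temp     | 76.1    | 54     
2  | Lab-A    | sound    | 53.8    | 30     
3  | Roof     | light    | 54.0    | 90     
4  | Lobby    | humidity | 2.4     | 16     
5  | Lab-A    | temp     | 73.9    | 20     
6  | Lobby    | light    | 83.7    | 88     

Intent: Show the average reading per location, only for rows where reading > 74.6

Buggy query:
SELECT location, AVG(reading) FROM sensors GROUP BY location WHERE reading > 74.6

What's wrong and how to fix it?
Bug: WHERE cannot follow GROUP BY

Fix: Move the WHERE clause before GROUP BY

Corrected query:
SELECT location, AVG(reading) FROM sensors WHERE reading > 74.6 GROUP BY location

Result:
location | AVG(reading)
---------+-------------
Lobby    | 79.9        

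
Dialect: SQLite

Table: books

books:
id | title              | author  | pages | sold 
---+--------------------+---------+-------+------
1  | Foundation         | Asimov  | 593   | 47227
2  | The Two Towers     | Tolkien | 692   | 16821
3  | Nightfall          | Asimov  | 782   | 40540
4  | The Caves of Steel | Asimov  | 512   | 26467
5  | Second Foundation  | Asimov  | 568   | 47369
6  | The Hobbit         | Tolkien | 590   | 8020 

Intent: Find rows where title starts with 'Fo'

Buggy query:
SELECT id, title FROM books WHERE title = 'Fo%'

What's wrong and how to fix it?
Bug: Wildcards only work with LIKE; '=' treats '%' as a literal character

Fix: Replace '=' with LIKE so 'Fo%' is treated as a pattern

Corrected query:
SELECT id, title FROM books WHERE title LIKE 'Fo%'

Result:
id | title     
---+-----------
1  | Foundation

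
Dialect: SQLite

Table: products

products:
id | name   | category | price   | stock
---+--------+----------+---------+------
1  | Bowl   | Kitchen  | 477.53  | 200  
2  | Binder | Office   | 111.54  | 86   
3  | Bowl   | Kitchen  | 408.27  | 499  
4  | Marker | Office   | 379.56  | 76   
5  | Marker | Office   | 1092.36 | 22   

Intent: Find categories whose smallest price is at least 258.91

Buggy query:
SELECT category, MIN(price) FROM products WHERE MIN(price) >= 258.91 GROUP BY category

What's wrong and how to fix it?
Bug: Aggregates like MIN are computed per group after WHERE runs

Fix: Replace WHERE with HAVING after the GROUP BY

Corrected query:
SELECT category, MIN(price) FROM products GROUP BY category HAVING MIN(price) >= 258.91

Result:
category | MIN(price)
---------+-----------
Kitchen  | 408.27    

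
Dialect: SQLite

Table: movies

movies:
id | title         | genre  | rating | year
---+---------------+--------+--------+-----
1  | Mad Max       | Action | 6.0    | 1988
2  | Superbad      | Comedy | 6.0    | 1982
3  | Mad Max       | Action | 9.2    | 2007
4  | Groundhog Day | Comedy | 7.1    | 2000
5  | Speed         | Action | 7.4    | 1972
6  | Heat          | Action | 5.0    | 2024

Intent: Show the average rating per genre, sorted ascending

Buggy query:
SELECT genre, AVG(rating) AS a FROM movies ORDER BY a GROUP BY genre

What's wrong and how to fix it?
Bug: GROUP BY must precede ORDER BY

Fix: Reorder: SELECT … FROM … GROUP BY … ORDER BY …

Corrected query:
SELECT genre, AVG(rating) AS a FROM movies GROUP BY genre ORDER BY a

Result:
genre  | a   
-------+-----
Comedy | 6.55
Action | 6.9 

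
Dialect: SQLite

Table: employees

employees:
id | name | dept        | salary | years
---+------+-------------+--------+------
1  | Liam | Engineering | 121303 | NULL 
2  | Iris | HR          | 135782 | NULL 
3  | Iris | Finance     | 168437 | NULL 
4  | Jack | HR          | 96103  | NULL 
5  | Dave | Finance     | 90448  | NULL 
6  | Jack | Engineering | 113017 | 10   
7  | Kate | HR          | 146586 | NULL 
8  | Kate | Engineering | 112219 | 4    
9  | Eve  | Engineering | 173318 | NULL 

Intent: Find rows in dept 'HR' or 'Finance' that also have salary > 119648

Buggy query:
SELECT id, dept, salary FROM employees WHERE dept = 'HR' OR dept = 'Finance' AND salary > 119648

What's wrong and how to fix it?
Bug: Without parentheses, AND is evaluated before OR, so the salary filter only applies to the 'Finance' branch

Fix: Add parentheses around the OR so the AND applies to both alternatives

Corrected query:
SELECT id, dept, salary FROM employees WHERE (dept = 'HR' OR dept = 'Finance') AND salary > 119648

Result:
id | dept    | salary
---+---------+-------
2  | HR      | 135782
3  | Finance | 168437
7  | HR      | 146586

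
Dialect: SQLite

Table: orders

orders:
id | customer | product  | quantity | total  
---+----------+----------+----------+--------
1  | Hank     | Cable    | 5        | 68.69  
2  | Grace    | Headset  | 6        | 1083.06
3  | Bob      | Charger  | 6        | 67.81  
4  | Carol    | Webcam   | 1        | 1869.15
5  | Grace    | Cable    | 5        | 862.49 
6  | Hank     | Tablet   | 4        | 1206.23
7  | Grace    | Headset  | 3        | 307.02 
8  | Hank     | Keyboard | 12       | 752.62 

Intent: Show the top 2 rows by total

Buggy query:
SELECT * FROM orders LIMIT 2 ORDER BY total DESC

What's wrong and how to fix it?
Bug: ORDER BY cannot follow LIMIT; LIMIT is the final clause

Fix: Swap the clauses: ORDER BY first, then LIMIT

Corrected query:
SELECT * FROM orders ORDER BY total DESC LIMIT 2

Result:
id | customer | product | quantity | total  
---+----------+---------+----------+--------
4  | Carol    | Webcam  | 1        | 1869.15
6  | Hank     | Tablet  | 4        | 1206.23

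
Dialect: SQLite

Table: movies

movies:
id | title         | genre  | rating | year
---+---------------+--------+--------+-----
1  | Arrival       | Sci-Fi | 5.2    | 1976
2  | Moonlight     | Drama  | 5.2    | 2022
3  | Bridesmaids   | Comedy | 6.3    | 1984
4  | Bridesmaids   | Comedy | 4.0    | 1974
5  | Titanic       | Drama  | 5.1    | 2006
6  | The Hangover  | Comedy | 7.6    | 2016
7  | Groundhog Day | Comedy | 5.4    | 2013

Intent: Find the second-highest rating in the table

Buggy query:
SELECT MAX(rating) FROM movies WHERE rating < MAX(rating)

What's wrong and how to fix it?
Bug: The inner MAX is an aggregate inside WHERE, which is not allowed

Fix: Put the inner MAX in a scalar subquery

Corrected query:
SELECT MAX(rating) FROM movies WHERE rating < (SELECT MAX(rating) FROM movies)

Result:
MAX(rating)
-----------
6.3        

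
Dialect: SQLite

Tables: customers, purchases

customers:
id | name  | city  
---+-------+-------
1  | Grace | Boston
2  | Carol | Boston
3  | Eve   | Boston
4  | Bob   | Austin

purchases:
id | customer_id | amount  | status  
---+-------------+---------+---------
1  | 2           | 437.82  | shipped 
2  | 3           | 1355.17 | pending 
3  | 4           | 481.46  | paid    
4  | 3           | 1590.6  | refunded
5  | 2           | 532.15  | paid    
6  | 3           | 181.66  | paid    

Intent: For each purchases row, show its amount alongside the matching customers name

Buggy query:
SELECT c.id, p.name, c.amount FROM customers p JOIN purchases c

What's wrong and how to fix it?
Bug: JOIN with no ON clause produces a cartesian product; every purchases row pairs with every customers row

Fix: Add ON c.customer_id = p.id to the JOIN

Corrected query:
SELECT c.id, p.name, c.amount FROM customers p JOIN purchases c ON c.customer_id = p.id

Result:
id | name  | amount 
---+-------+--------
1  | Carol | 437.82 
2  | Eve   | 1355.17
3  | Bob   | 481.46 
4  | Eve   | 1590.6 
5  | Carol | 532.15 
6  | Eve   | 181.66 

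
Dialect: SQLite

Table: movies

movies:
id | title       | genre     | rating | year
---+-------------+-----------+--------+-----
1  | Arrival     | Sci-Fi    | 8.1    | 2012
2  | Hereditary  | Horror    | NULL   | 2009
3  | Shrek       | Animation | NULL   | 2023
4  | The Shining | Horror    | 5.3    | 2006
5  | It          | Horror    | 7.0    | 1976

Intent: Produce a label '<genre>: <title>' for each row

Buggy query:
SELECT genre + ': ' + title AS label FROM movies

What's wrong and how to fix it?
Bug: '+' is numeric addition; on text columns SQLite converts them to 0 instead of concatenating

Fix: Use the || operator for string concatenation

Corrected query:
SELECT genre || ': ' || title AS label FROM movies

Result:
label              
-------------------
Sci-Fi: Arrival    
Horror: Hereditary 
Animation: Shrek   
Horror: The Shining
Horror: It         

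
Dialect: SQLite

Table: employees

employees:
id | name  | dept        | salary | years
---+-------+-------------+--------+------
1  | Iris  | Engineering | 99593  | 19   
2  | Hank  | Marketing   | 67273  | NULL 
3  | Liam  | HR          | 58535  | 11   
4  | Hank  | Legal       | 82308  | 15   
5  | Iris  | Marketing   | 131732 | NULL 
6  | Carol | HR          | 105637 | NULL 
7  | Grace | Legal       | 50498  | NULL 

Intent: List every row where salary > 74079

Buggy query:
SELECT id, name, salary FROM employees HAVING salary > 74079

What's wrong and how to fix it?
Bug: HAVING filters the output of aggregation, but this query has no GROUP BY and no aggregate functions, so SQLite rejects it (HAVING clause on a non-aggregate query); the condition here is per row

Fix: Use WHERE for row-level filtering

Corrected query:
SELECT id, name, salary FROM employees WHERE salary > 74079

Result:
id | name  | salary
---+-------+-------
1  | Iris  | 99593 
4  | Hank  | 82308 
5  | Iris  | 131732
6  | Carol | 105637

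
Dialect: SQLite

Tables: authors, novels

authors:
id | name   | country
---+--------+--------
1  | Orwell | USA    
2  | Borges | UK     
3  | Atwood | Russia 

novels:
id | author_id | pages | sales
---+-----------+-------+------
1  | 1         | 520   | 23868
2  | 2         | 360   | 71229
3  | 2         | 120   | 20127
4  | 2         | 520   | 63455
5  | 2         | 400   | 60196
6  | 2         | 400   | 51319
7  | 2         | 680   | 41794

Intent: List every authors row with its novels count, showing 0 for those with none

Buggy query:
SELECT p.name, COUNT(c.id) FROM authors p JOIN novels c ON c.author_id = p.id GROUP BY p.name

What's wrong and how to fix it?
Bug: An inner join excludes parents with zero children

Fix: Use LEFT JOIN so parents without children still appear (COUNT(c.id) gives 0)

Corrected query:
SELECT p.name, COUNT(c.id) FROM authors p LEFT JOIN novels c ON c.author_id = p.id GROUP BY p.name

Result:
name   | COUNT(c.id)
-------+------------
Atwood | 0          
Borges | 6          
Orwell | 1          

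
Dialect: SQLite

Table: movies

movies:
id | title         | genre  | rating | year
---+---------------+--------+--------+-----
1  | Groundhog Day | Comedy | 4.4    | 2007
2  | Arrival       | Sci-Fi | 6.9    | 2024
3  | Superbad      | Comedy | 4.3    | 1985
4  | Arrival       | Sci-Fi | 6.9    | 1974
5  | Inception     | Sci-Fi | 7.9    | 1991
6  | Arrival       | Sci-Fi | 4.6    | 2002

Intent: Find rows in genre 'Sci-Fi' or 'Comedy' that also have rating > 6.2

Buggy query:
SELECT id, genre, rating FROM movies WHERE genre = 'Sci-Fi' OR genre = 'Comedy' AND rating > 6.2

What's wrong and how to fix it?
Bug: AND binds tighter than OR, so this parses as genre = 'Sci-Fi' OR (genre = 'Comedy' AND rating > 6.2)

Fix: Group the OR with parentheses (or use IN), then AND the threshold

Corrected query:
SELECT id, genre, rating FROM movies WHERE (genre = 'Sci-Fi' OR genre = 'Comedy') AND rating > 6.2

Result:
id | genre  | rating
---+--------+-------
2  | Sci-Fi | 6.9   
4  | Sci-Fi | 6.9   
5  | Sci-Fi | 7.9   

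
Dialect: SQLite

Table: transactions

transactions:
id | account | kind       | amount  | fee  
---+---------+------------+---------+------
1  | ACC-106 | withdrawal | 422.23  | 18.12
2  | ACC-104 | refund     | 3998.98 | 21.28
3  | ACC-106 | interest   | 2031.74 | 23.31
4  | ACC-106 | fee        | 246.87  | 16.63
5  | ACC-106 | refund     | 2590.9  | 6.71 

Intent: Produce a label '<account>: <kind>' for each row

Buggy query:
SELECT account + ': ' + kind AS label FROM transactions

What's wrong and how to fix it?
Bug: '+' is numeric addition; on text columns SQLite converts them to 0 instead of concatenating

Fix: Replace + with || to concatenate text

Corrected query:
SELECT account || ': ' || kind AS label FROM transactions

Result:
label              
-------------------
ACC-106: withdrawal
ACC-104: refund    
ACC-106: interest  
ACC-106: fee       
ACC-106: refund    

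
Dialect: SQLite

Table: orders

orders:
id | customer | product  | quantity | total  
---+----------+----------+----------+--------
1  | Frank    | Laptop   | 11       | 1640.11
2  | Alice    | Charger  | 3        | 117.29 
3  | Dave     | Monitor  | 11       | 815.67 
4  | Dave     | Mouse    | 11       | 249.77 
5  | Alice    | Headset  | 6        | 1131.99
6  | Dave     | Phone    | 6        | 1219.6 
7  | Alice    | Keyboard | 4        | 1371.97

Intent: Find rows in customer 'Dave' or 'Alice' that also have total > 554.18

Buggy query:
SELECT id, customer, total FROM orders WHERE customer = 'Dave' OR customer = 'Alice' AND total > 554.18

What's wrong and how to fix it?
Bug: Without parentheses, AND is evaluated before OR, so the total filter only applies to the 'Alice' branch

Fix: Add parentheses around the OR so the AND applies to both alternatives

Corrected query:
SELECT id, customer, total FROM orders WHERE (customer = 'Dave' OR customer = 'Alice') AND total > 554.18

Result:
id | customer | total  
---+----------+--------
3  | Dave     | 815.67 
5  | Alice    | 1131.99
6  | Dave     | 1219.6 
7  | Alice    | 1371.97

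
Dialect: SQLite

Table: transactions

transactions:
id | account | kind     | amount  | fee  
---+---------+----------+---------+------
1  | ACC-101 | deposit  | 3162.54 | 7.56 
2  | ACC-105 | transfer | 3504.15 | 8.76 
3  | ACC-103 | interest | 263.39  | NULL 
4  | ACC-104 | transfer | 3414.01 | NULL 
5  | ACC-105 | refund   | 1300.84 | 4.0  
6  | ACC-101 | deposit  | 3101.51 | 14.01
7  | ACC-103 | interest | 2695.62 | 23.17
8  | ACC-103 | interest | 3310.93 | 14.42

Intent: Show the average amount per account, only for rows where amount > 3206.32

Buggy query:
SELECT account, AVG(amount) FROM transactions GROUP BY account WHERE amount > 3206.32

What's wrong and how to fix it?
Bug: Row-level WHERE must come before GROUP BY in the clause order

Fix: Move the WHERE clause before GROUP BY

Corrected query:
SELECT account, AVG(amount) FROM transactions WHERE amount > 3206.32 GROUP BY account

Result:
account | AVG(amount)
--------+------------
ACC-103 | 3310.93    
ACC-104 | 3414.01    
ACC-105 | 3504.15    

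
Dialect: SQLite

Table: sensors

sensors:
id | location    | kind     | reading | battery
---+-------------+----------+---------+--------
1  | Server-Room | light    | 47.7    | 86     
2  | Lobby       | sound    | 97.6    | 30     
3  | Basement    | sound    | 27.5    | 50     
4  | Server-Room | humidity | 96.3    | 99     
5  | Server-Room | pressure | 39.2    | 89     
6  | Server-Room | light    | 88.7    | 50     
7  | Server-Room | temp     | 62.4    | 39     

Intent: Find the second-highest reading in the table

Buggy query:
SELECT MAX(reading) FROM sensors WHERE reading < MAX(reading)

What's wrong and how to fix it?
Bug: The inner MAX is an aggregate inside WHERE, which is not allowed

Fix: Compute the overall MAX in a subquery, then take MAX of rows below it

Corrected query:
SELECT MAX(reading) FROM sensors WHERE reading < (SELECT MAX(reading) FROM sensors)

Result:
MAX(reading)
------------
96.3        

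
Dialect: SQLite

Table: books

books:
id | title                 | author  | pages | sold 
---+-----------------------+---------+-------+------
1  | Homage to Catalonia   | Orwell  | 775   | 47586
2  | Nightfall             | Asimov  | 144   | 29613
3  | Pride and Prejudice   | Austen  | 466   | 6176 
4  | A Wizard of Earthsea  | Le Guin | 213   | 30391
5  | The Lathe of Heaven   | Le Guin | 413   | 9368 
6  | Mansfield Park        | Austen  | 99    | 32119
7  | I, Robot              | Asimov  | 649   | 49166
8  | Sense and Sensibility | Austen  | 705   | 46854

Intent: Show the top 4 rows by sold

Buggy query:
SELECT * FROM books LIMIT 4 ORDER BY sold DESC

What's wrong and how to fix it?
Bug: ORDER BY cannot follow LIMIT; LIMIT is the final clause

Fix: Swap the clauses: ORDER BY first, then LIMIT

Corrected query:
SELECT * FROM books ORDER BY sold DESC LIMIT 4

Result:
id | title                 | author | pages | sold 
---+-----------------------+--------+-------+------
7  | I, Robot              | Asimov | 649   | 49166
1  | Homage to Catalonia   | Orwell | 775   | 47586
8  | Sense and Sensibility | Austen | 705   | 46854
6  | Mansfield Park        | Austen | 99    | 32119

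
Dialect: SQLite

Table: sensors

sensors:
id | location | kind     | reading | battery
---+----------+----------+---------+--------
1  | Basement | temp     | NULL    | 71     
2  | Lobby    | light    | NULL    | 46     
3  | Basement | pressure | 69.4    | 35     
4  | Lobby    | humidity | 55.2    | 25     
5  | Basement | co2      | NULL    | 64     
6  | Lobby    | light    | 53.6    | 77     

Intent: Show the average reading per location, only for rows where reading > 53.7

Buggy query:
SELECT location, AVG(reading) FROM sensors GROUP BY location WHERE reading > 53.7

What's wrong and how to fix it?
Bug: WHERE cannot follow GROUP BY

Fix: Place WHERE between FROM and GROUP BY

Corrected query:
SELECT location, AVG(reading) FROM sensors WHERE reading > 53.7 GROUP BY location

Result:
location | AVG(reading)
---------+-------------
Basement | 69.4        
Lobby    | 55.2        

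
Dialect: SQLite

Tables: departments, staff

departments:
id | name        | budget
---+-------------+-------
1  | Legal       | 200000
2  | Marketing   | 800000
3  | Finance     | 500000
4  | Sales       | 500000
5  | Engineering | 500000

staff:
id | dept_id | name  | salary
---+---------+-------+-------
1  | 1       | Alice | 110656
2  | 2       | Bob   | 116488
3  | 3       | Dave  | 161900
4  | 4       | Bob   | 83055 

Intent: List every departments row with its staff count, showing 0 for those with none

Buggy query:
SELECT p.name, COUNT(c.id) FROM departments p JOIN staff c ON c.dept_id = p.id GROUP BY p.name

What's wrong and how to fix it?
Bug: An inner join excludes parents with zero children

Fix: Switch to LEFT JOIN to retain unmatched parent rows

Corrected query:
SELECT p.name, COUNT(c.id) FROM departments p LEFT JOIN staff c ON c.dept_id = p.id GROUP BY p.name

Result:
name        | COUNT(c.id)
------------+------------
Engineering | 0          
Finance     | 1          
Legal       | 1          
Marketing   | 1          
Sales       | 1          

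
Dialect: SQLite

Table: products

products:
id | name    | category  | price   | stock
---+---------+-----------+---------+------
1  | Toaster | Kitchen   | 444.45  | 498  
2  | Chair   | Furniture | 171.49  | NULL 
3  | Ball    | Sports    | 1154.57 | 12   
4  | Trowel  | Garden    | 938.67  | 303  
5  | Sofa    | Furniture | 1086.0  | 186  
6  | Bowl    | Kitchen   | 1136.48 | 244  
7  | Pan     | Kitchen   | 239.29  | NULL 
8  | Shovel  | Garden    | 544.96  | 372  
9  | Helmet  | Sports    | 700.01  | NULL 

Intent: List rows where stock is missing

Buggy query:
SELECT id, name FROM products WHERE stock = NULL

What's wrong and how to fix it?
Bug: '= NULL' is always unknown in SQL three-valued logic, so no rows match

Fix: Replace '= NULL' with 'IS NULL'

Corrected query:
SELECT id, name FROM products WHERE stock IS NULL

Result:
id | name  
---+-------
2  | Chair 
7  | Pan   
9  | Helmet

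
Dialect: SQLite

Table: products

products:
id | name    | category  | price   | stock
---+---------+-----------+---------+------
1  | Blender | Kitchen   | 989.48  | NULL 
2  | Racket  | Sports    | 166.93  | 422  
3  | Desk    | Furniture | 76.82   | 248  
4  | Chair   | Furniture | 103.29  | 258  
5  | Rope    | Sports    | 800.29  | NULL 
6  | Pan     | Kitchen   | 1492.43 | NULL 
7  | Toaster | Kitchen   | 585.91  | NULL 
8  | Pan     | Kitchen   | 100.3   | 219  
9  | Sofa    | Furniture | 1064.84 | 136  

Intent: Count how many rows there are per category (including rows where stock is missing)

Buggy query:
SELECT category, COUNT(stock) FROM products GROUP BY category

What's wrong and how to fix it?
Bug: COUNT(stock) skips NULLs, so groups with missing stock are undercounted

Fix: Use COUNT(*) to count all rows regardless of NULL

Corrected query:
SELECT category, COUNT(*) FROM products GROUP BY category

Result:
category  | COUNT(*)
----------+---------
Furniture | 3       
Kitchen   | 4       
Sports    | 2       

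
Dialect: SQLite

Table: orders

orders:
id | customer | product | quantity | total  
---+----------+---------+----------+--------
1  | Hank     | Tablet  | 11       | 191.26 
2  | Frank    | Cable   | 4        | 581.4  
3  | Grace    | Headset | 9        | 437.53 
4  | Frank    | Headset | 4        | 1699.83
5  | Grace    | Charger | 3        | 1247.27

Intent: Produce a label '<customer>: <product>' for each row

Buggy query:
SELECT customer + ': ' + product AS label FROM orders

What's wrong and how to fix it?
Bug: SQLite uses || for string concatenation; + coerces text to numbers (yielding 0)

Fix: Replace + with || to concatenate text

Corrected query:
SELECT customer || ': ' || product AS label FROM orders

Result:
label         
--------------
Hank: Tablet  
Frank: Cable  
Grace: Headset
Frank: Headset
Grace: Charger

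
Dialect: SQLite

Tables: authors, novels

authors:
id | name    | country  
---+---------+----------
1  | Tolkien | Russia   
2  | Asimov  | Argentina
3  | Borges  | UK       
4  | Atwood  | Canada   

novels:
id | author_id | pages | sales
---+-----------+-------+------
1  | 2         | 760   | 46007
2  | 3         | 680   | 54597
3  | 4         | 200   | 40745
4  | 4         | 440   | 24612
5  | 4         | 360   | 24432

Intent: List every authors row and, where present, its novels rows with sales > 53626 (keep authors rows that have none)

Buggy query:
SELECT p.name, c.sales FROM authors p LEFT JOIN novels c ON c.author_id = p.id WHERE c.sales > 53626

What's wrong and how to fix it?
Bug: Filtering c.sales in WHERE discards the NULL rows produced by LEFT JOIN, turning it into an inner join

Fix: Move the right-table condition into the ON clause so unmatched parents are kept

Corrected query:
SELECT p.name, c.sales FROM authors p LEFT JOIN novels c ON c.author_id = p.id AND c.sales > 53626

Result:
name    | sales
--------+------
Tolkien | NULL 
Asimov  | NULL 
Borges  | 54597
Atwood  | NULL 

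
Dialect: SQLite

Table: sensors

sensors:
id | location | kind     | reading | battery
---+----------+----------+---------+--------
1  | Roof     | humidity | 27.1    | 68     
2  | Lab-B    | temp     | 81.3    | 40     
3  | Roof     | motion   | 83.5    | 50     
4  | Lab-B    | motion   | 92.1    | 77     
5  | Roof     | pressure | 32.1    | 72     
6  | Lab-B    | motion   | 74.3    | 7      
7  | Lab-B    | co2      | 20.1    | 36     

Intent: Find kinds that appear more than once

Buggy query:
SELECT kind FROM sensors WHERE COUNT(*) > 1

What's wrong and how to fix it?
Bug: WHERE can't reference COUNT(*); aggregates are computed after WHERE

Fix: Group first, then use HAVING for the count condition

Corrected query:
SELECT kind FROM sensors GROUP BY kind HAVING COUNT(*) > 1

Result:
kind  
------
motion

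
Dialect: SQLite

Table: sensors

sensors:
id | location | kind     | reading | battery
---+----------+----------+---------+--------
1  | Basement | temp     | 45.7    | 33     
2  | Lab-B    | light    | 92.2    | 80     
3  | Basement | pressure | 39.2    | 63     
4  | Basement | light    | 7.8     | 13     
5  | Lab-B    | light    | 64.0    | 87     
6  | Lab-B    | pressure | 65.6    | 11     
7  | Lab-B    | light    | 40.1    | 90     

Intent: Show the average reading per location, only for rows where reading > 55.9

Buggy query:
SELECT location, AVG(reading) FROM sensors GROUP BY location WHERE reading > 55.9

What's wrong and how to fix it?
Bug: Row-level WHERE must come before GROUP BY in the clause order

Fix: Move the WHERE clause before GROUP BY

Corrected query:
SELECT location, AVG(reading) FROM sensors WHERE reading > 55.9 GROUP BY location

Result:
location | AVG(reading)
---------+-------------
Lab-B    | 73.933333   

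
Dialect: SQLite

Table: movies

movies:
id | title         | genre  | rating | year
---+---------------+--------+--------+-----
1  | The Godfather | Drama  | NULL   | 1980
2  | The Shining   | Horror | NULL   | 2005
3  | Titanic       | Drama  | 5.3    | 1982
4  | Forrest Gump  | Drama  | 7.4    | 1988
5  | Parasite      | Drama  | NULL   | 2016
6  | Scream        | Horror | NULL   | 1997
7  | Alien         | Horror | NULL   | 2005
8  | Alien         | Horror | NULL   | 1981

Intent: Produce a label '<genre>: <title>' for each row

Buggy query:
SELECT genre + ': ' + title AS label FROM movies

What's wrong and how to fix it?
Bug: '+' is numeric addition; on text columns SQLite converts them to 0 instead of concatenating

Fix: Use the || operator for string concatenation

Corrected query:
SELECT genre || ': ' || title AS label FROM movies

Result:
label               
--------------------
Drama: The Godfather
Horror: The Shining 
Drama: Titanic      
Drama: Forrest Gump 
Drama: Parasite     
Horror: Scream      
Horror: Alien       
Horror: Alien       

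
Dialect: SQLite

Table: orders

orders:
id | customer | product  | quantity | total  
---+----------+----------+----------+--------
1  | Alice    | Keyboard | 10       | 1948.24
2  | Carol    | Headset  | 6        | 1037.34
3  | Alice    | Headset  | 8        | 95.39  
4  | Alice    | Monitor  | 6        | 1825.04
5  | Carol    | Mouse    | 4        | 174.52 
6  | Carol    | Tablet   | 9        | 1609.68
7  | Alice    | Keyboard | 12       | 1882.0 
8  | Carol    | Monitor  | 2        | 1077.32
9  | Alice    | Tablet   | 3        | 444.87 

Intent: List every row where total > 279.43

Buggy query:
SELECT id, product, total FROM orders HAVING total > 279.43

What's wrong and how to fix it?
Bug: HAVING filters the output of aggregation, but this query has no GROUP BY and no aggregate functions, so SQLite rejects it (HAVING clause on a non-aggregate query); the condition here is per row

Fix: Use WHERE for row-level filtering

Corrected query:
SELECT id, product, total FROM orders WHERE total > 279.43

Result:
id | product  | total  
---+----------+--------
1  | Keyboard | 1948.24
2  | Headset  | 1037.34
4  | Monitor  | 1825.04
6  | Tablet   | 1609.68
7  | Keyboard | 1882   
8  | Monitor  | 1077.32
9  | Tablet   | 444.87 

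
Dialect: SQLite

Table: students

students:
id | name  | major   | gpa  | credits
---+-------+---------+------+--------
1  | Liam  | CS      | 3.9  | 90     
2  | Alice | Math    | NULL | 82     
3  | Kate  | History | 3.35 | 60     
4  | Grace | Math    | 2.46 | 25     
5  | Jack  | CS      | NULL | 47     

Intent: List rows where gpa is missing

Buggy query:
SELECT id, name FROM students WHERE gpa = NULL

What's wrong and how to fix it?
Bug: Comparing to NULL with '=' never matches; NULL = NULL is unknown, not true

Fix: Replace '= NULL' with 'IS NULL'

Corrected query:
SELECT id, name FROM students WHERE gpa IS NULL

Result:
id | name 
---+------
2  | Alice
5  | Jack 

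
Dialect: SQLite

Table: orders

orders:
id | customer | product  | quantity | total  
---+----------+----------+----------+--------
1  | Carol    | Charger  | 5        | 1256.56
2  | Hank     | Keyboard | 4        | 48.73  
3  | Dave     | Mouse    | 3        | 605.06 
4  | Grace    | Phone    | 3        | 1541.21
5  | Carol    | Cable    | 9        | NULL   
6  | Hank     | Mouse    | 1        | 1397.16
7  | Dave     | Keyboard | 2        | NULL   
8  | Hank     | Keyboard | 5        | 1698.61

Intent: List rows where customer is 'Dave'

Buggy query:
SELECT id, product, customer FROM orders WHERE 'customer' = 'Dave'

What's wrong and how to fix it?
Bug: Single quotes denote string literals in SQL; the column name is being compared as a constant string

Fix: Reference the column as customer without single quotes

Corrected query:
SELECT id, product, customer FROM orders WHERE customer = 'Dave'

Result:
id | product  | customer
---+----------+---------
3  | Mouse    | Dave    
7  | Keyboard | Dave    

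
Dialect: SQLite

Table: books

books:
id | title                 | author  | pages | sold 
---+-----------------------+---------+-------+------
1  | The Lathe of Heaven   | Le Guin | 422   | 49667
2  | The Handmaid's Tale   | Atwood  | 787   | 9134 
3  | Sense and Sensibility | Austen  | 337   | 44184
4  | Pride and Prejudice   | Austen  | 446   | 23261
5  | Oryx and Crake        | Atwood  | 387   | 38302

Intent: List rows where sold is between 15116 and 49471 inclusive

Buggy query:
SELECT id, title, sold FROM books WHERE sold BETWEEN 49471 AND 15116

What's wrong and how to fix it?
Bug: BETWEEN expects the lower bound first; with 49471 AND 15116 the range is empty

Fix: Write BETWEEN 15116 AND 49471

Corrected query:
SELECT id, title, sold FROM books WHERE sold BETWEEN 15116 AND 49471

Result:
id | title                 | sold 
---+-----------------------+------
3  | Sense and Sensibility | 44184
4  | Pride and Prejudice   | 23261
5  | Oryx and Crake        | 38302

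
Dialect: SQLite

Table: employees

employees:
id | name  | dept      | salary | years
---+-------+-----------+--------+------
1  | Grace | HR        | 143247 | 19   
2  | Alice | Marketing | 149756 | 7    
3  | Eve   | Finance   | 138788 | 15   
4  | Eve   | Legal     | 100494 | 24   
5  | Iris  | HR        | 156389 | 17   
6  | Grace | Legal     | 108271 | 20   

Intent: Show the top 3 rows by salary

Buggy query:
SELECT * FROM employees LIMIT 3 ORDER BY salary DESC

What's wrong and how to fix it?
Bug: ORDER BY cannot follow LIMIT; LIMIT is the final clause

Fix: Sort with ORDER BY, then apply LIMIT

Corrected query:
SELECT * FROM employees ORDER BY salary DESC LIMIT 3

Result:
id | name  | dept      | salary | years
---+-------+-----------+--------+------
5  | Iris  | HR        | 156389 | 17   
2  | Alice | Marketing | 149756 | 7    
1  | Grace | HR        | 143247 | 19   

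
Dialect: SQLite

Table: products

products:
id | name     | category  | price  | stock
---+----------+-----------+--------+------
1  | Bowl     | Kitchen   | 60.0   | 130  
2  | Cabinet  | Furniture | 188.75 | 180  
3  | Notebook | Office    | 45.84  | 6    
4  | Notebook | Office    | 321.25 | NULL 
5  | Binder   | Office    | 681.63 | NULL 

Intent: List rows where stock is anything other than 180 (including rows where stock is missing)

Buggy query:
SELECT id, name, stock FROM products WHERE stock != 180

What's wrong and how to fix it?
Bug: Inequality against NULL is unknown, not true; rows with NULL are dropped

Fix: Handle NULL separately with IS NULL alongside the inequality

Corrected query:
SELECT id, name, stock FROM products WHERE stock != 180 OR stock IS NULL

Result:
id | name     | stock
---+----------+------
1  | Bowl     | 130  
3  | Notebook | 6    
4  | Notebook | NULL 
5  | Binder   | NULL 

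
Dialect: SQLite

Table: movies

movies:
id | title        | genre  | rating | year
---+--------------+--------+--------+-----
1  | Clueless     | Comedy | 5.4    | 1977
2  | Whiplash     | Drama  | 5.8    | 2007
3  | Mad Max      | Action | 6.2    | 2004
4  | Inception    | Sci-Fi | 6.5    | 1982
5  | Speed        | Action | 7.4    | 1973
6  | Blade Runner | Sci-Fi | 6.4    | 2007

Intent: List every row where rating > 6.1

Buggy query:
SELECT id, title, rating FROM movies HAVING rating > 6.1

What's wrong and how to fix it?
Bug: HAVING filters the output of aggregation, but this query has no GROUP BY and no aggregate functions, so SQLite rejects it (HAVING clause on a non-aggregate query); the condition here is per row

Fix: Use WHERE for row-level filtering

Corrected query:
SELECT id, title, rating FROM movies WHERE rating > 6.1

Result:
id | title        | rating
---+--------------+-------
3  | Mad Max      | 6.2   
4  | Inception    | 6.5   
5  | Speed        | 7.4   
6  | Blade Runner | 6.4   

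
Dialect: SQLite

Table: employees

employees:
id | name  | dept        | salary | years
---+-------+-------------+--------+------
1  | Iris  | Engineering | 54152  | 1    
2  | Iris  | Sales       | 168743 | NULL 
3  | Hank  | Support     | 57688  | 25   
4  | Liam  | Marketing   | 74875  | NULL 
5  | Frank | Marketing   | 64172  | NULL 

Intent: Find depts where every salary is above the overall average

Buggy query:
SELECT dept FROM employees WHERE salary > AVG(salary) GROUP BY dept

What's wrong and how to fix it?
Bug: AVG() is an aggregate; it can't sit directly in WHERE

Fix: Use a subquery for AVG and a HAVING MIN(...) filter so the condition holds for every row in the group

Corrected query:
SELECT dept FROM employees GROUP BY dept HAVING MIN(salary) > (SELECT AVG(salary) FROM employees)

Result:
dept 
-----
Sales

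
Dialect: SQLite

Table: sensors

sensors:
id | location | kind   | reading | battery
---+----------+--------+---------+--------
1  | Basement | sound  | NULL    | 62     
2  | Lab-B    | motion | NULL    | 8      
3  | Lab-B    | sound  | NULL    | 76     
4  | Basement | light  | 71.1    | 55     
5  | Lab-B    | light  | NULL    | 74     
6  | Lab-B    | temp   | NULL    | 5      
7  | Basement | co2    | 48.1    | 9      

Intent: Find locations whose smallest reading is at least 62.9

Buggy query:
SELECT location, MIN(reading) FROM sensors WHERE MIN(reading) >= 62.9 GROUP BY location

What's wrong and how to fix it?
Bug: MIN() in WHERE is a misuse of aggregate

Fix: Replace WHERE with HAVING after the GROUP BY

Corrected query:
SELECT location, MIN(reading) FROM sensors GROUP BY location HAVING MIN(reading) >= 62.9

Result:
(no rows)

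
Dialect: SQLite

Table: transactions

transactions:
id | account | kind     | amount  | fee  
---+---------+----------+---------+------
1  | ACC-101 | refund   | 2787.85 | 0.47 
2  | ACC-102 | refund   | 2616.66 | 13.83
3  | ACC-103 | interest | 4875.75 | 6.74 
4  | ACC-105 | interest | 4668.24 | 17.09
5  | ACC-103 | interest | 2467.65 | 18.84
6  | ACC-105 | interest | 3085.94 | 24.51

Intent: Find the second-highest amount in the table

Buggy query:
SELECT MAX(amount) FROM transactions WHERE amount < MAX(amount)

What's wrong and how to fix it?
Bug: The inner MAX is an aggregate inside WHERE, which is not allowed

Fix: Put the inner MAX in a scalar subquery

Corrected query:
SELECT MAX(amount) FROM transactions WHERE amount < (SELECT MAX(amount) FROM transactions)

Result:
MAX(amount)
-----------
4668.24    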